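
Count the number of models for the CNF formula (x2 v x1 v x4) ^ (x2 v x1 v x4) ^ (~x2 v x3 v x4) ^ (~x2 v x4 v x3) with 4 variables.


Enumerate all 16 truth assignments over 4 variables.
Test each against every clause.
Satisfying assignments found: 12.

12


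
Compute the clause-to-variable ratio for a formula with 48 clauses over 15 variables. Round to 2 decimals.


Clause-to-variable ratio = clauses / variables.
48 / 15 = 3.2.

3.2


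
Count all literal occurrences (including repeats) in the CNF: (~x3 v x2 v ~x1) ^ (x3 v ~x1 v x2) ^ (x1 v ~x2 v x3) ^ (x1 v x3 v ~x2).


Clause lengths: 3, 3, 3, 3.
Sum = 3 + 3 + 3 + 3 = 12.

12


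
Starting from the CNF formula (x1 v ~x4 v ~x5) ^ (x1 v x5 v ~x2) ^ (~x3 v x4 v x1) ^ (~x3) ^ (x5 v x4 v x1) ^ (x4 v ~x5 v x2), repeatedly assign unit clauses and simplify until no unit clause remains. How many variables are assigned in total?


Unit propagation repeatedly assigns the literal in any unit clause, then simplifies.
Assignments in order: x3 = F.
No further unit clauses remain.
Total variables assigned = 1.

1


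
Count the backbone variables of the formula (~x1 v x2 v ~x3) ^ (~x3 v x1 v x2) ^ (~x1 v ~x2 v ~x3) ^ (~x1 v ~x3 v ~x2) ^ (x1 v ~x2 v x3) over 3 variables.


Find all satisfying assignments: 4 model(s).
Check which variables have the same value in every model.
No variable is fixed across all models.
Backbone size = 0.

0


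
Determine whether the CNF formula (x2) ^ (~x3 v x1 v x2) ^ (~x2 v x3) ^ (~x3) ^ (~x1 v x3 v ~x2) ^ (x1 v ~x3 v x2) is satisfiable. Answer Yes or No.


Check all 8 possible truth assignments.
Number of satisfying assignments found: 0.
The formula is unsatisfiable.

No


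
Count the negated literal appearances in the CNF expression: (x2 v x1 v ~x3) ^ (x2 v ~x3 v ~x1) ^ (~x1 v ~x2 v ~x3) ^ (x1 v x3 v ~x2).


Scan each clause for negated literals.
Clause 1: 1 negative; Clause 2: 2 negative; Clause 3: 3 negative; Clause 4: 1 negative.
Total negative literal occurrences = 7.

7


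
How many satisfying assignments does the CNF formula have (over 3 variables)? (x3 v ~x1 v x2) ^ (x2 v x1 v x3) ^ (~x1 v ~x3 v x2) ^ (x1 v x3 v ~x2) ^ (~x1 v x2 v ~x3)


Enumerate all 8 truth assignments over 3 variables.
Test each against every clause.
Satisfying assignments found: 4.

4


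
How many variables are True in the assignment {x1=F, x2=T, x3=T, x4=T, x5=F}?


The weight is the number of variables assigned True.
True variables: x2, x3, x4.
Weight = 3.

3


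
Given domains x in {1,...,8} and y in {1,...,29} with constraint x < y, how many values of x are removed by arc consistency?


For the constraint x < y, x needs a supporting value in y's domain.
x can be at most 28 (one less than y's maximum).
Valid x values from domain: 8 out of 8.
Pruned = 8 - 8 = 0.

0


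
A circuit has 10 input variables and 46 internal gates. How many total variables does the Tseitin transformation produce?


The Tseitin transformation introduces one auxiliary variable per gate.
Total variables = inputs + gates = 10 + 46 = 56.

56


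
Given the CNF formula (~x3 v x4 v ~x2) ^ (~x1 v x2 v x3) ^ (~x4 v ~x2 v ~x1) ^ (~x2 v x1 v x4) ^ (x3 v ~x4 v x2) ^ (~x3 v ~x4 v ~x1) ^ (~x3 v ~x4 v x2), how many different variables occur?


Identify each distinct variable in the formula.
Variables found: x1, x2, x3, x4.
Total distinct variables = 4.

4


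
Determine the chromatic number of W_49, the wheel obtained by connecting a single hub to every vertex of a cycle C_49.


W_49 consists of the cycle C_49 together with a hub vertex adjacent to every cycle vertex.
The cycle C_49 needs 3 colors (odd cycle -> 3).
The hub is adjacent to every cycle vertex, so it must receive a new color distinct from all of them.
Chromatic number = 3 + 1 = 4.

4


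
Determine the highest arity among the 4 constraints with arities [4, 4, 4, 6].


The arities are: 4, 4, 4, 6.
Scan for the maximum value.
Maximum arity = 6.

6


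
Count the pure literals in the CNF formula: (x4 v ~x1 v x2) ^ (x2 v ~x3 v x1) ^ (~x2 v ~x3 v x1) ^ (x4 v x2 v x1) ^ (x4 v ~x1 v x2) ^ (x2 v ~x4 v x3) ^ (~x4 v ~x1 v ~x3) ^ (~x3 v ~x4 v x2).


A pure literal appears in only one polarity across all clauses.
No pure literals found.
Count = 0.

0


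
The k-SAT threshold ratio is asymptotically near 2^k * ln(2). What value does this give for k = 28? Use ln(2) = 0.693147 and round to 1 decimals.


Using the asymptotic formula: threshold ~ 2^k * ln(2).
2^28 = 268435456.
268435456 * 0.693147 = 186065231.0.

186065231.0


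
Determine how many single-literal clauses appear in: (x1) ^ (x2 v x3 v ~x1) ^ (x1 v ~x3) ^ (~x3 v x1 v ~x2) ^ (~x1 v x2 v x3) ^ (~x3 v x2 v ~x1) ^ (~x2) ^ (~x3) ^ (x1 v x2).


A unit clause contains exactly one literal.
Unit clauses found: (x1), (~x2), (~x3).
Count = 3.

3


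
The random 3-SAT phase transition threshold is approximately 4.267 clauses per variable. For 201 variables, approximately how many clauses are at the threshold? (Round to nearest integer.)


The 3-SAT phase transition occurs at approximately 4.267 clauses per variable.
m = 4.267 * 201 = 857.667.
Rounded to nearest integer: 858.

858


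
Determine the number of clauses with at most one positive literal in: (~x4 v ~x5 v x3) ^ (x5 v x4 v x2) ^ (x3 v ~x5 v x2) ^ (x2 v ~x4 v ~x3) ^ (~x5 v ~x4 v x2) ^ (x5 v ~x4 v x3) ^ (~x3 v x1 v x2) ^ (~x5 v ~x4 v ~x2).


A Horn clause has at most one positive literal.
Clause 1: 1 positive lit(s) -> Horn
Clause 2: 3 positive lit(s) -> not Horn
Clause 3: 2 positive lit(s) -> not Horn
Clause 4: 1 positive lit(s) -> Horn
Clause 5: 1 positive lit(s) -> Horn
Clause 6: 2 positive lit(s) -> not Horn
Clause 7: 2 positive lit(s) -> not Horn
Clause 8: 0 positive lit(s) -> Horn
Total Horn clauses = 4.

4


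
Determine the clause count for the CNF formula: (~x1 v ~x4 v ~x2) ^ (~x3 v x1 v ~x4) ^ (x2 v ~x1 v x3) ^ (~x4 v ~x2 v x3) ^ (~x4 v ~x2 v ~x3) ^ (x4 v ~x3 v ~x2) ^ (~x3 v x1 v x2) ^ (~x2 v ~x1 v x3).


Each group enclosed in parentheses joined by ^ is one clause.
Counting the conjuncts: 8 clauses.

8


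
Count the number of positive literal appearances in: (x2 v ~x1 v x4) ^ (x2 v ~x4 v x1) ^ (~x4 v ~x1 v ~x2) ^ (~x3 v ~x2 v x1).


Scan each clause for unnegated literals.
Clause 1: 2 positive; Clause 2: 2 positive; Clause 3: 0 positive; Clause 4: 1 positive.
Total positive literal occurrences = 5.

5


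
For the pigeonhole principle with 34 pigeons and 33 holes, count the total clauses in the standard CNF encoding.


The PHP encoding has two parts:
1) At-least-one-hole clauses: 34 (one per pigeon, each with 33 literals).
2) At-most-one-pigeon-per-hole clauses: 33 holes * C(34,2) = 33 * 561 = 18513.
Total clauses = 34 + 18513 = 18547.

18547


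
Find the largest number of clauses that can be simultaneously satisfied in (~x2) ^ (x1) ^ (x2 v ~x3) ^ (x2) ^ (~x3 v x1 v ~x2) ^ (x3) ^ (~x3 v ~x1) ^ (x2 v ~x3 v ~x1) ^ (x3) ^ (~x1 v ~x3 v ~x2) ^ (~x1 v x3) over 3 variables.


Enumerate all 8 truth assignments.
For each, count how many of the 11 clauses are satisfied.
The formula is not fully satisfiable, so the maximum is below 11.
Maximum simultaneously satisfiable clauses = 8.

8


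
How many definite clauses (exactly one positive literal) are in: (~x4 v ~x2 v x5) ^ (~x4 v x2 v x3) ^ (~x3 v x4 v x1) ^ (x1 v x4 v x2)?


A definite clause has exactly one positive literal.
Clause 1: 1 positive -> definite
Clause 2: 2 positive -> not definite
Clause 3: 2 positive -> not definite
Clause 4: 3 positive -> not definite
Definite clause count = 1.

1


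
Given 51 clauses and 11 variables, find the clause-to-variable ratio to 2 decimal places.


Clause-to-variable ratio = clauses / variables.
51 / 11 = 4.64.

4.64


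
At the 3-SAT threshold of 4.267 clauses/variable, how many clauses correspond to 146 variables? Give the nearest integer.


The 3-SAT phase transition occurs at approximately 4.267 clauses per variable.
m = 4.267 * 146 = 622.982.
Rounded to nearest integer: 623.

623


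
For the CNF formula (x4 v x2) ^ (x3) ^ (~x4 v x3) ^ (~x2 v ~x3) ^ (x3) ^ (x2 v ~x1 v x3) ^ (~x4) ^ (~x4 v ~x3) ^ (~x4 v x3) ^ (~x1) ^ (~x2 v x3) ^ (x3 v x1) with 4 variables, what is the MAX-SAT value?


Enumerate all 16 truth assignments.
For each, count how many of the 12 clauses are satisfied.
The formula is not fully satisfiable, so the maximum is below 12.
Maximum simultaneously satisfiable clauses = 11.

11


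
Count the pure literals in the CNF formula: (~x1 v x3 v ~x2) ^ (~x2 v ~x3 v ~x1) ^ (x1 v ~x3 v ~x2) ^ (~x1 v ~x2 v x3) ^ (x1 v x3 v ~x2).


A pure literal appears in only one polarity across all clauses.
Pure literals: x2 (negative only).
Count = 1.

1


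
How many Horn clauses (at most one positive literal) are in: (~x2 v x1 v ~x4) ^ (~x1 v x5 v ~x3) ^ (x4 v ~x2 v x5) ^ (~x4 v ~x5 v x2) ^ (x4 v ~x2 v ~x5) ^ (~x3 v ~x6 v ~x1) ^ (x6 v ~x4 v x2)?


A Horn clause has at most one positive literal.
Clause 1: 1 positive lit(s) -> Horn
Clause 2: 1 positive lit(s) -> Horn
Clause 3: 2 positive lit(s) -> not Horn
Clause 4: 1 positive lit(s) -> Horn
Clause 5: 1 positive lit(s) -> Horn
Clause 6: 0 positive lit(s) -> Horn
Clause 7: 2 positive lit(s) -> not Horn
Total Horn clauses = 5.

5


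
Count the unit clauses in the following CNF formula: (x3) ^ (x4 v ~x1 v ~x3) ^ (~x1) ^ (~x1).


A unit clause contains exactly one literal.
Unit clauses found: (x3), (~x1), (~x1).
Count = 3.

3


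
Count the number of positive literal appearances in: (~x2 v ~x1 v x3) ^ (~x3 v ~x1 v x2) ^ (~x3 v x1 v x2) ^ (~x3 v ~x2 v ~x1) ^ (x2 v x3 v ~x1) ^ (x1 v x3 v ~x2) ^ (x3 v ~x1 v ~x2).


Scan each clause for unnegated literals.
Clause 1: 1 positive; Clause 2: 1 positive; Clause 3: 2 positive; Clause 4: 0 positive; Clause 5: 2 positive; Clause 6: 2 positive; Clause 7: 1 positive.
Total positive literal occurrences = 9.

9


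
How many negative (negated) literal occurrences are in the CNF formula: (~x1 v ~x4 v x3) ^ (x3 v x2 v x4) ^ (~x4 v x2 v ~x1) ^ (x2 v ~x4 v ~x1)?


Scan each clause for negated literals.
Clause 1: 2 negative; Clause 2: 0 negative; Clause 3: 2 negative; Clause 4: 2 negative.
Total negative literal occurrences = 6.

6


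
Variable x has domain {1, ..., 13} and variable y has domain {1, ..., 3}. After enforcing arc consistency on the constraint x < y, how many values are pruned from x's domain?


For the constraint x < y, x needs a supporting value in y's domain.
x can be at most 2 (one less than y's maximum).
Valid x values from domain: 2 out of 13.
Pruned = 13 - 2 = 11.

11


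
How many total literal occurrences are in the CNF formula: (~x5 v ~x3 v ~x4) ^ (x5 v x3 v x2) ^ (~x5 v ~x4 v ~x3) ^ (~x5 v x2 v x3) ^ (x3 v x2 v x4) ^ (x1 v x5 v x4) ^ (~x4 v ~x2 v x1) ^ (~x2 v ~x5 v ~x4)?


Clause lengths: 3, 3, 3, 3, 3, 3, 3, 3.
Sum = 3 + 3 + 3 + 3 + 3 + 3 + 3 + 3 = 24.

24


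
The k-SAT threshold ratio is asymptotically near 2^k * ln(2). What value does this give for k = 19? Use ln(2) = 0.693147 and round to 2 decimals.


Using the asymptotic formula: threshold ~ 2^k * ln(2).
2^19 = 524288.
524288 * 0.693147 = 363408.65.

363408.65


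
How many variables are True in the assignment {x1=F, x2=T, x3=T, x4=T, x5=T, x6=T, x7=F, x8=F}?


The weight is the number of variables assigned True.
True variables: x2, x3, x4, x5, x6.
Weight = 5.

5


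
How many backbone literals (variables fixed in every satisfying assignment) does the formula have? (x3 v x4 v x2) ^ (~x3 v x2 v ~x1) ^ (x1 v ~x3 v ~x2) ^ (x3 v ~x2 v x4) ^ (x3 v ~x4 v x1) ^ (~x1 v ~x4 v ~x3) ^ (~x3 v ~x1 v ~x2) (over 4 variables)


Find all satisfying assignments: 4 model(s).
Check which variables have the same value in every model.
No variable is fixed across all models.
Backbone size = 0.

0


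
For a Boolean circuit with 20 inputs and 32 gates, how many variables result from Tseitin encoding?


The Tseitin transformation introduces one auxiliary variable per gate.
Total variables = inputs + gates = 20 + 32 = 52.

52


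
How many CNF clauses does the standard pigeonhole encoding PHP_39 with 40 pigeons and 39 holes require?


The PHP encoding has two parts:
1) At-least-one-hole clauses: 40 (one per pigeon, each with 39 literals).
2) At-most-one-pigeon-per-hole clauses: 39 holes * C(40,2) = 39 * 780 = 30420.
Total clauses = 40 + 30420 = 30460.

30460


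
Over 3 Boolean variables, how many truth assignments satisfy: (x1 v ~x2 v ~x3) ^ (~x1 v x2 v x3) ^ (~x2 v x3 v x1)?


Enumerate all 8 truth assignments over 3 variables.
Test each against every clause.
Satisfying assignments found: 5.

5


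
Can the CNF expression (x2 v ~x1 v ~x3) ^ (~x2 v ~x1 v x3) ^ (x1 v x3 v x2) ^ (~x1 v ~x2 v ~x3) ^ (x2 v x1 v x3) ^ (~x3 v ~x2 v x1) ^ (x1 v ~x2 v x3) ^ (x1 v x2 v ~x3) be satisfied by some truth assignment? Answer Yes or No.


Check all 8 possible truth assignments.
Number of satisfying assignments found: 1.
The formula is satisfiable.

Yes


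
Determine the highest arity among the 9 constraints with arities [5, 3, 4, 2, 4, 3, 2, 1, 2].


The arities are: 5, 3, 4, 2, 4, 3, 2, 1, 2.
Scan for the maximum value.
Maximum arity = 5.

5


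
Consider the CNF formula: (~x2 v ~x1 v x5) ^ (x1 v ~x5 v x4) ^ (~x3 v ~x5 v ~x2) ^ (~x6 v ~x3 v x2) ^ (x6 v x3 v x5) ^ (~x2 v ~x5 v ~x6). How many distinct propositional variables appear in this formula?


Identify each distinct variable in the formula.
Variables found: x1, x2, x3, x4, x5, x6.
Total distinct variables = 6.

6


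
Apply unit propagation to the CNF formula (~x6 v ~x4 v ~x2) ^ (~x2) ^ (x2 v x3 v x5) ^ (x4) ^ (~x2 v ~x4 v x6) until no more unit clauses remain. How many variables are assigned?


Unit propagation repeatedly assigns the literal in any unit clause, then simplifies.
Assignments in order: x2 = F, x4 = T.
No further unit clauses remain.
Total variables assigned = 2.

2


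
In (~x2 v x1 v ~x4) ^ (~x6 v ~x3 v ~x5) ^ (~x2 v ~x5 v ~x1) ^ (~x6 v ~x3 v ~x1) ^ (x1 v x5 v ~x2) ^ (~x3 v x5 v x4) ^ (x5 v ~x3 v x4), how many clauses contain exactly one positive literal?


A definite clause has exactly one positive literal.
Clause 1: 1 positive -> definite
Clause 2: 0 positive -> not definite
Clause 3: 0 positive -> not definite
Clause 4: 0 positive -> not definite
Clause 5: 2 positive -> not definite
Clause 6: 2 positive -> not definite
Clause 7: 2 positive -> not definite
Definite clause count = 1.

1


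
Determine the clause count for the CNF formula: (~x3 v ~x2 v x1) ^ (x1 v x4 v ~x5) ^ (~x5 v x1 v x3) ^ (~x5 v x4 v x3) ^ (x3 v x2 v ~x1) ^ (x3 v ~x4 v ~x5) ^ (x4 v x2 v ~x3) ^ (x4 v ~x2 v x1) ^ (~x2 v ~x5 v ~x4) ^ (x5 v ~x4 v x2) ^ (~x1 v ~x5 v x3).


Each group enclosed in parentheses joined by ^ is one clause.
Counting the conjuncts: 11 clauses.

11


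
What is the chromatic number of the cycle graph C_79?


An odd cycle cannot be 2-colored: alternating two colors around the cycle returns to the start with a conflict.
Since 79 is odd, three colors are required (and three suffice).
Chromatic number = 3.

3


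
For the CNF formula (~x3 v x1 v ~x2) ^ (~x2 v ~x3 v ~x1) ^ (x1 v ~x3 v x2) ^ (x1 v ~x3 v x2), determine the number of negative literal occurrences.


Scan each clause for negated literals.
Clause 1: 2 negative; Clause 2: 3 negative; Clause 3: 1 negative; Clause 4: 1 negative.
Total negative literal occurrences = 7.

7


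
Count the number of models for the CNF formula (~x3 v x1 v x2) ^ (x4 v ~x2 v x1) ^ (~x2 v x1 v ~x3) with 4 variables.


Enumerate all 16 truth assignments over 4 variables.
Test each against every clause.
Satisfying assignments found: 11.

11


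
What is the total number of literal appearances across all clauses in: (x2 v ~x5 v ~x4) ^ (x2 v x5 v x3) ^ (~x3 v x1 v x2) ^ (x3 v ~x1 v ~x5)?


Clause lengths: 3, 3, 3, 3.
Sum = 3 + 3 + 3 + 3 = 12.

12


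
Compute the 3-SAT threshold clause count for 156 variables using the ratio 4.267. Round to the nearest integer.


The 3-SAT phase transition occurs at approximately 4.267 clauses per variable.
m = 4.267 * 156 = 665.652.
Rounded to nearest integer: 666.

666


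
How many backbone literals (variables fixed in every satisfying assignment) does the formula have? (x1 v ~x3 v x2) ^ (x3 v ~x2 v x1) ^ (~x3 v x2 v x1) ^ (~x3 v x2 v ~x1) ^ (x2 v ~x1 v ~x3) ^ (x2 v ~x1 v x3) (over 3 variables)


Find all satisfying assignments: 4 model(s).
Check which variables have the same value in every model.
No variable is fixed across all models.
Backbone size = 0.

0


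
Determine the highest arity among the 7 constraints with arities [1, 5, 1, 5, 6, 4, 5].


The arities are: 1, 5, 1, 5, 6, 4, 5.
Scan for the maximum value.
Maximum arity = 6.

6


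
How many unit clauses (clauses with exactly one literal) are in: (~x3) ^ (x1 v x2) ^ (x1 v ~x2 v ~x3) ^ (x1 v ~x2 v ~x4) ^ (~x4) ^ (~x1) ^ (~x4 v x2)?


A unit clause contains exactly one literal.
Unit clauses found: (~x3), (~x4), (~x1).
Count = 3.

3


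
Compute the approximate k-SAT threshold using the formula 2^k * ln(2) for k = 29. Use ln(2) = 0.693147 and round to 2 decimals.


Using the asymptotic formula: threshold ~ 2^k * ln(2).
2^29 = 536870912.
536870912 * 0.693147 = 372130462.04.

372130462.04


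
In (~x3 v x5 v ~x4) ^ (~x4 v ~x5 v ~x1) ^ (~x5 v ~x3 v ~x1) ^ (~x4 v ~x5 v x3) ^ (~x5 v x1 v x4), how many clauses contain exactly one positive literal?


A definite clause has exactly one positive literal.
Clause 1: 1 positive -> definite
Clause 2: 0 positive -> not definite
Clause 3: 0 positive -> not definite
Clause 4: 1 positive -> definite
Clause 5: 2 positive -> not definite
Definite clause count = 2.

2


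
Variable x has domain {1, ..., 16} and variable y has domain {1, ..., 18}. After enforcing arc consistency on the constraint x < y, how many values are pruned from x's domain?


For the constraint x < y, x needs a supporting value in y's domain.
x can be at most 17 (one less than y's maximum).
Valid x values from domain: 16 out of 16.
Pruned = 16 - 16 = 0.

0


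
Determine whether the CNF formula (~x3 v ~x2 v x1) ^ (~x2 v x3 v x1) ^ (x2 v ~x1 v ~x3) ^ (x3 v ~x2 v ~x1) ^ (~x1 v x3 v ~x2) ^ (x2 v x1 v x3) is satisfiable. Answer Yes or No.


Check all 8 possible truth assignments.
Number of satisfying assignments found: 3.
The formula is satisfiable.

Yes


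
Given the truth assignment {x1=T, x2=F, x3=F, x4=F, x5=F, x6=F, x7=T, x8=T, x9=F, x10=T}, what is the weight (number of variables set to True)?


The weight is the number of variables assigned True.
True variables: x1, x7, x8, x10.
Weight = 4.

4


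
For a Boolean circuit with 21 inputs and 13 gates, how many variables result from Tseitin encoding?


The Tseitin transformation introduces one auxiliary variable per gate.
Total variables = inputs + gates = 21 + 13 = 34.

34


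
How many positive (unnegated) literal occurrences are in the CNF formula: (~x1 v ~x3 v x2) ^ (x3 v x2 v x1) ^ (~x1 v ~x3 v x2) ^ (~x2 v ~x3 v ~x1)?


Scan each clause for unnegated literals.
Clause 1: 1 positive; Clause 2: 3 positive; Clause 3: 1 positive; Clause 4: 0 positive.
Total positive literal occurrences = 5.

5


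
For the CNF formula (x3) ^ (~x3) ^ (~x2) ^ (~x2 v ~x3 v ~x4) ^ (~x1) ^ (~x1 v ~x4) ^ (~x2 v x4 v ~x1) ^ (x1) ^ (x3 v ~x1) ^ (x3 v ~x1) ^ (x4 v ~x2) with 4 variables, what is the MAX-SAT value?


Enumerate all 16 truth assignments.
For each, count how many of the 11 clauses are satisfied.
The formula is not fully satisfiable, so the maximum is below 11.
Maximum simultaneously satisfiable clauses = 9.

9


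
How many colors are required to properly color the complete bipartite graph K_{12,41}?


K_{12,41} is bipartite by definition: the two parts are independent sets, with every edge crossing between them.
Color all vertices in one part with color 1 and all vertices in the other part with color 2.
Since the graph has at least one edge, one color does not suffice.
Chromatic number = 2.

2


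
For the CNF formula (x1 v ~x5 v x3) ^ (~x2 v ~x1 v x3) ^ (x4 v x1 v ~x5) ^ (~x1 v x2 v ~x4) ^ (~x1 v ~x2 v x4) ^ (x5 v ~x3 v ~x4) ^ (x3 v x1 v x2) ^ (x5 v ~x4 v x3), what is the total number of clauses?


Each group enclosed in parentheses joined by ^ is one clause.
Counting the conjuncts: 8 clauses.

8


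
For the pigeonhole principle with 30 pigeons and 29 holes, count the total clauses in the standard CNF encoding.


The PHP encoding has two parts:
1) At-least-one-hole clauses: 30 (one per pigeon, each with 29 literals).
2) At-most-one-pigeon-per-hole clauses: 29 holes * C(30,2) = 29 * 435 = 12615.
Total clauses = 30 + 12615 = 12645.

12645


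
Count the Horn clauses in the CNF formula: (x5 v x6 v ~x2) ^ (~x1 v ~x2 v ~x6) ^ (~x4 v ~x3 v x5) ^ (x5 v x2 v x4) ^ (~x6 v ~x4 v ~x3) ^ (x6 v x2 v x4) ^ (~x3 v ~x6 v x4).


A Horn clause has at most one positive literal.
Clause 1: 2 positive lit(s) -> not Horn
Clause 2: 0 positive lit(s) -> Horn
Clause 3: 1 positive lit(s) -> Horn
Clause 4: 3 positive lit(s) -> not Horn
Clause 5: 0 positive lit(s) -> Horn
Clause 6: 3 positive lit(s) -> not Horn
Clause 7: 1 positive lit(s) -> Horn
Total Horn clauses = 4.

4


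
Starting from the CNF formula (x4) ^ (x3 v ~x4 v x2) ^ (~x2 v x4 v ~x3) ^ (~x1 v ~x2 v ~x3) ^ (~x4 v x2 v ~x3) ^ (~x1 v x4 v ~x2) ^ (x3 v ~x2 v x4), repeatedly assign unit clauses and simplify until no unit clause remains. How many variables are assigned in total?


Unit propagation repeatedly assigns the literal in any unit clause, then simplifies.
Assignments in order: x4 = T.
No further unit clauses remain.
Total variables assigned = 1.

1


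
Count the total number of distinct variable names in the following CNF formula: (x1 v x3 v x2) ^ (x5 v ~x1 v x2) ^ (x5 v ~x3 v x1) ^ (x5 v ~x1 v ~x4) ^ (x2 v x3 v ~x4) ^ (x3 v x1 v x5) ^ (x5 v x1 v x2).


Identify each distinct variable in the formula.
Variables found: x1, x2, x3, x4, x5.
Total distinct variables = 5.

5


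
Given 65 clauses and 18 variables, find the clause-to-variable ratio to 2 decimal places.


Clause-to-variable ratio = clauses / variables.
65 / 18 = 3.61.

3.61


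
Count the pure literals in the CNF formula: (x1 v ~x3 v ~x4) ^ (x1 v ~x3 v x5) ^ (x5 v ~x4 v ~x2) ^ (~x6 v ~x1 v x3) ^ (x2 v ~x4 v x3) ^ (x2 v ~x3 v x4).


A pure literal appears in only one polarity across all clauses.
Pure literals: x5 (positive only), x6 (negative only).
Count = 2.

2


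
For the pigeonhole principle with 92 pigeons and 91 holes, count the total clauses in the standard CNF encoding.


The PHP encoding has two parts:
1) At-least-one-hole clauses: 92 (one per pigeon, each with 91 literals).
2) At-most-one-pigeon-per-hole clauses: 91 holes * C(92,2) = 91 * 4186 = 380926.
Total clauses = 92 + 380926 = 381018.

381018


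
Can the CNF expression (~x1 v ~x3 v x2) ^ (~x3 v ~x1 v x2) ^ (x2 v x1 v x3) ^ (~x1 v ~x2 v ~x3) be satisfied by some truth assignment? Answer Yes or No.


Check all 8 possible truth assignments.
Number of satisfying assignments found: 5.
The formula is satisfiable.

Yes


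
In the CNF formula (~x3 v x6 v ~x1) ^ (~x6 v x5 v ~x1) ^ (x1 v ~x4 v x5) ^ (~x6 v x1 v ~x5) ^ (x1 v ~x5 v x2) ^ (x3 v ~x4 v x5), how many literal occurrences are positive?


Scan each clause for unnegated literals.
Clause 1: 1 positive; Clause 2: 1 positive; Clause 3: 2 positive; Clause 4: 1 positive; Clause 5: 2 positive; Clause 6: 2 positive.
Total positive literal occurrences = 9.

9


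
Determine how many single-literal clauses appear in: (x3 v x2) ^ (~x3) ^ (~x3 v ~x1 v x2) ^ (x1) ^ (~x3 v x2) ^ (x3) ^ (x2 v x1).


A unit clause contains exactly one literal.
Unit clauses found: (~x3), (x1), (x3).
Count = 3.

3


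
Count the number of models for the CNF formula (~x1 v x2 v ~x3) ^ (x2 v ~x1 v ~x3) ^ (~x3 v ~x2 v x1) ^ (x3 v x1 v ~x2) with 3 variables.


Enumerate all 8 truth assignments over 3 variables.
Test each against every clause.
Satisfying assignments found: 5.

5


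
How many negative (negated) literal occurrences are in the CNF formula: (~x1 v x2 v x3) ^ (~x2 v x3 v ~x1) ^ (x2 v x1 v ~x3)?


Scan each clause for negated literals.
Clause 1: 1 negative; Clause 2: 2 negative; Clause 3: 1 negative.
Total negative literal occurrences = 4.

4


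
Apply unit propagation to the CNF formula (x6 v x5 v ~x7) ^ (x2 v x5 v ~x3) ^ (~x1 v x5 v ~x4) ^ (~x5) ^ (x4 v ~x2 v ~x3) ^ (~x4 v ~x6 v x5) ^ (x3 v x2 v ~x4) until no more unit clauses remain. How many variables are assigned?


Unit propagation repeatedly assigns the literal in any unit clause, then simplifies.
Assignments in order: x5 = F.
No further unit clauses remain.
Total variables assigned = 1.

1


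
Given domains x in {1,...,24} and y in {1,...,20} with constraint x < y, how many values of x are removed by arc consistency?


For the constraint x < y, x needs a supporting value in y's domain.
x can be at most 19 (one less than y's maximum).
Valid x values from domain: 19 out of 24.
Pruned = 24 - 19 = 5.

5


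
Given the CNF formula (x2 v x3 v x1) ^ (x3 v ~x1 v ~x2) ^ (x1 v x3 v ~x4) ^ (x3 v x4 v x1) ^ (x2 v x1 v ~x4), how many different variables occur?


Identify each distinct variable in the formula.
Variables found: x1, x2, x3, x4.
Total distinct variables = 4.

4


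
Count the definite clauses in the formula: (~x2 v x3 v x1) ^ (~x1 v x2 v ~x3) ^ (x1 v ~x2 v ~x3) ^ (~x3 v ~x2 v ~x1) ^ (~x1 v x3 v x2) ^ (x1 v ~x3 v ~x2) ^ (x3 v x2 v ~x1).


A definite clause has exactly one positive literal.
Clause 1: 2 positive -> not definite
Clause 2: 1 positive -> definite
Clause 3: 1 positive -> definite
Clause 4: 0 positive -> not definite
Clause 5: 2 positive -> not definite
Clause 6: 1 positive -> definite
Clause 7: 2 positive -> not definite
Definite clause count = 3.

3


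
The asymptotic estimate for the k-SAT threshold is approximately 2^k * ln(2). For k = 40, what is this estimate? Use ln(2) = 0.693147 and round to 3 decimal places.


Using the asymptotic formula: threshold ~ 2^k * ln(2).
2^40 = 1099511627776.
1099511627776 * 0.693147 = 762123186258.051.

762123186258.051


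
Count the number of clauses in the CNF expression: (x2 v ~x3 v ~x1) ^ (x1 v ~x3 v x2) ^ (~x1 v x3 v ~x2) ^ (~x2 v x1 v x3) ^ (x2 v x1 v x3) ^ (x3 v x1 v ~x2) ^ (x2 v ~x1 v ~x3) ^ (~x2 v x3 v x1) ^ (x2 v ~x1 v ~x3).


Each group enclosed in parentheses joined by ^ is one clause.
Counting the conjuncts: 9 clauses.

9


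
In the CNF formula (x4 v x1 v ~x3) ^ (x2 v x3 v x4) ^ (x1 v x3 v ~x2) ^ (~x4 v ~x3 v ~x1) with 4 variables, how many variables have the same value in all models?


Find all satisfying assignments: 8 model(s).
Check which variables have the same value in every model.
No variable is fixed across all models.
Backbone size = 0.

0


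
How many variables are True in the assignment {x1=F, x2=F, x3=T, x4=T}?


The weight is the number of variables assigned True.
True variables: x3, x4.
Weight = 2.

2


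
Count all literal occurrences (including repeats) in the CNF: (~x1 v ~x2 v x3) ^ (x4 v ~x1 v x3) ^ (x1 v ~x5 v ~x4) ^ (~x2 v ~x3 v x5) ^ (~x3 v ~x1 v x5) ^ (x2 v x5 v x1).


Clause lengths: 3, 3, 3, 3, 3, 3.
Sum = 3 + 3 + 3 + 3 + 3 + 3 = 18.

18


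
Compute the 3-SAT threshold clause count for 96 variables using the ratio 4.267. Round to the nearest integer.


The 3-SAT phase transition occurs at approximately 4.267 clauses per variable.
m = 4.267 * 96 = 409.632.
Rounded to nearest integer: 410.

410


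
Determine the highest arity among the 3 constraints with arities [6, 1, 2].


The arities are: 6, 1, 2.
Scan for the maximum value.
Maximum arity = 6.

6


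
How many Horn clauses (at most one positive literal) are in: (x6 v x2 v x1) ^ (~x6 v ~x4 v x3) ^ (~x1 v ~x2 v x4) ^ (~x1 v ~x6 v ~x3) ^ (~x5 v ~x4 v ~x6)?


A Horn clause has at most one positive literal.
Clause 1: 3 positive lit(s) -> not Horn
Clause 2: 1 positive lit(s) -> Horn
Clause 3: 1 positive lit(s) -> Horn
Clause 4: 0 positive lit(s) -> Horn
Clause 5: 0 positive lit(s) -> Horn
Total Horn clauses = 4.

4


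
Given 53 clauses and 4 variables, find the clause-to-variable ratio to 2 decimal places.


Clause-to-variable ratio = clauses / variables.
53 / 4 = 13.25.

13.25


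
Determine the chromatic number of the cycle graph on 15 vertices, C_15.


An odd cycle cannot be 2-colored: alternating two colors around the cycle returns to the start with a conflict.
Since 15 is odd, three colors are required (and three suffice).
Chromatic number = 3.

3


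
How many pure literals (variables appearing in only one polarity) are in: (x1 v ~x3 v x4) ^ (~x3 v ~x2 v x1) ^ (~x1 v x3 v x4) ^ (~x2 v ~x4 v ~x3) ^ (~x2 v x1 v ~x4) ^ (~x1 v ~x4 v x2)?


A pure literal appears in only one polarity across all clauses.
No pure literals found.
Count = 0.

0


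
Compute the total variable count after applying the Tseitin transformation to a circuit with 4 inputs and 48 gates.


The Tseitin transformation introduces one auxiliary variable per gate.
Total variables = inputs + gates = 4 + 48 = 52.

52


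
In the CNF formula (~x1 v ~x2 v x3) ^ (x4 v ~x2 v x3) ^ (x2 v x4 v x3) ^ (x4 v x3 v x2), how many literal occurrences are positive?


Scan each clause for unnegated literals.
Clause 1: 1 positive; Clause 2: 2 positive; Clause 3: 3 positive; Clause 4: 3 positive.
Total positive literal occurrences = 9.

9


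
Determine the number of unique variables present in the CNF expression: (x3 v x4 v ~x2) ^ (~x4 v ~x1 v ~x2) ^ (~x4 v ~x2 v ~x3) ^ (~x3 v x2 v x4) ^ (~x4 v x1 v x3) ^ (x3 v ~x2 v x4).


Identify each distinct variable in the formula.
Variables found: x1, x2, x3, x4.
Total distinct variables = 4.

4


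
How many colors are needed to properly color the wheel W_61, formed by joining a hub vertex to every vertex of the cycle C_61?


W_61 consists of the cycle C_61 together with a hub vertex adjacent to every cycle vertex.
The cycle C_61 needs 3 colors (odd cycle -> 3).
The hub is adjacent to every cycle vertex, so it must receive a new color distinct from all of them.
Chromatic number = 3 + 1 = 4.

4


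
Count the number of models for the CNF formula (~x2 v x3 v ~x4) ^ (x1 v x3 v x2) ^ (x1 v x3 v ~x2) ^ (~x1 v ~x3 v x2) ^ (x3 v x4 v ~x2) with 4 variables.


Enumerate all 16 truth assignments over 4 variables.
Test each against every clause.
Satisfying assignments found: 8.

8


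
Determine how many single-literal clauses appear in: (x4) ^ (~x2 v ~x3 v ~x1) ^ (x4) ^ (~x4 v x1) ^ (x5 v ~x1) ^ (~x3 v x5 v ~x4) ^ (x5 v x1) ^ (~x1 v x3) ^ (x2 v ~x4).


A unit clause contains exactly one literal.
Unit clauses found: (x4), (x4).
Count = 2.

2


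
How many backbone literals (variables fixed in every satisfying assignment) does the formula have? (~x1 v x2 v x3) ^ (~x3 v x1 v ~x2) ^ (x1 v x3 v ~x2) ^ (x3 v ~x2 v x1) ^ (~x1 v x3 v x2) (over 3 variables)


Find all satisfying assignments: 5 model(s).
Check which variables have the same value in every model.
No variable is fixed across all models.
Backbone size = 0.

0


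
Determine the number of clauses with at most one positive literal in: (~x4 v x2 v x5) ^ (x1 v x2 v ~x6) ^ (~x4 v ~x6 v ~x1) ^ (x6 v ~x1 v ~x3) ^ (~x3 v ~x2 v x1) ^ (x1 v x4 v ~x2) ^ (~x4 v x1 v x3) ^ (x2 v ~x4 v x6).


A Horn clause has at most one positive literal.
Clause 1: 2 positive lit(s) -> not Horn
Clause 2: 2 positive lit(s) -> not Horn
Clause 3: 0 positive lit(s) -> Horn
Clause 4: 1 positive lit(s) -> Horn
Clause 5: 1 positive lit(s) -> Horn
Clause 6: 2 positive lit(s) -> not Horn
Clause 7: 2 positive lit(s) -> not Horn
Clause 8: 2 positive lit(s) -> not Horn
Total Horn clauses = 3.

3


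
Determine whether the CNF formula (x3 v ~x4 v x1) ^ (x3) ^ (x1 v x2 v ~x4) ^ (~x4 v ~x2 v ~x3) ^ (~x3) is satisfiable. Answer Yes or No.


Check all 16 possible truth assignments.
Number of satisfying assignments found: 0.
The formula is unsatisfiable.

No


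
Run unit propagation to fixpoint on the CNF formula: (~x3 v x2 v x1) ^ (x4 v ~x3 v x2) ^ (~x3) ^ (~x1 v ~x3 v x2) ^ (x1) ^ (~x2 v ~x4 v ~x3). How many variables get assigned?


Unit propagation repeatedly assigns the literal in any unit clause, then simplifies.
Assignments in order: x3 = F, x1 = T.
No further unit clauses remain.
Total variables assigned = 2.

2


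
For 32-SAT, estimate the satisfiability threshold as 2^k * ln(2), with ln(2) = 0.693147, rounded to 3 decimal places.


Using the asymptotic formula: threshold ~ 2^k * ln(2).
2^32 = 4294967296.
4294967296 * 0.693147 = 2977043696.321.

2977043696.321


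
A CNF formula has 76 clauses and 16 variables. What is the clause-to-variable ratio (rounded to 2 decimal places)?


Clause-to-variable ratio = clauses / variables.
76 / 16 = 4.75.

4.75


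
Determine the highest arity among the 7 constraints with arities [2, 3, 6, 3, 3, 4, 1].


The arities are: 2, 3, 6, 3, 3, 4, 1.
Scan for the maximum value.
Maximum arity = 6.

6


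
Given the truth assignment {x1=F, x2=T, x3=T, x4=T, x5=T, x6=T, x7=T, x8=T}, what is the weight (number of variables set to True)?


The weight is the number of variables assigned True.
True variables: x2, x3, x4, x5, x6, x7, x8.
Weight = 7.

7


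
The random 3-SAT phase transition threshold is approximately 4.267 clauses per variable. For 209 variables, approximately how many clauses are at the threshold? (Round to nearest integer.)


The 3-SAT phase transition occurs at approximately 4.267 clauses per variable.
m = 4.267 * 209 = 891.803.
Rounded to nearest integer: 892.

892


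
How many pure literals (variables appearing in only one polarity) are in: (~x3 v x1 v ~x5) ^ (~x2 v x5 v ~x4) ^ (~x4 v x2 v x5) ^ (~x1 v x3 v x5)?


A pure literal appears in only one polarity across all clauses.
Pure literals: x4 (negative only).
Count = 1.

1


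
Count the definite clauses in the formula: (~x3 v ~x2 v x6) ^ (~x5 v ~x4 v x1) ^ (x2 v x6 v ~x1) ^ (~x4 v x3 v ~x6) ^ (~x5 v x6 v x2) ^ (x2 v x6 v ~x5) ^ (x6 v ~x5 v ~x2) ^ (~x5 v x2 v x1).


A definite clause has exactly one positive literal.
Clause 1: 1 positive -> definite
Clause 2: 1 positive -> definite
Clause 3: 2 positive -> not definite
Clause 4: 1 positive -> definite
Clause 5: 2 positive -> not definite
Clause 6: 2 positive -> not definite
Clause 7: 1 positive -> definite
Clause 8: 2 positive -> not definite
Definite clause count = 4.

4


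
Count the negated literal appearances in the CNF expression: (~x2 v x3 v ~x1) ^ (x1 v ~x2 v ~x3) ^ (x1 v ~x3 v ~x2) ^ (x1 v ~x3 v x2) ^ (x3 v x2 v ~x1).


Scan each clause for negated literals.
Clause 1: 2 negative; Clause 2: 2 negative; Clause 3: 2 negative; Clause 4: 1 negative; Clause 5: 1 negative.
Total negative literal occurrences = 8.

8


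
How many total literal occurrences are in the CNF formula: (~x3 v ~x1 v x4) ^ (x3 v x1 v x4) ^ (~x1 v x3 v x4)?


Clause lengths: 3, 3, 3.
Sum = 3 + 3 + 3 = 9.

9


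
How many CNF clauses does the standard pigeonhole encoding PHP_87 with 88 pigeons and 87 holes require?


The PHP encoding has two parts:
1) At-least-one-hole clauses: 88 (one per pigeon, each with 87 literals).
2) At-most-one-pigeon-per-hole clauses: 87 holes * C(88,2) = 87 * 3828 = 333036.
Total clauses = 88 + 333036 = 333124.

333124


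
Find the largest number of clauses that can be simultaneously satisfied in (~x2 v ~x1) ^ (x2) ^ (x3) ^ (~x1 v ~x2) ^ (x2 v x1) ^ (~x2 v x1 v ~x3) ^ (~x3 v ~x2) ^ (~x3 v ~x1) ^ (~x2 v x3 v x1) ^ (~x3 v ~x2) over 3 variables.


Enumerate all 8 truth assignments.
For each, count how many of the 10 clauses are satisfied.
The formula is not fully satisfiable, so the maximum is below 10.
Maximum simultaneously satisfiable clauses = 8.

8


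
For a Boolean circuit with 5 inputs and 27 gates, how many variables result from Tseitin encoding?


The Tseitin transformation introduces one auxiliary variable per gate.
Total variables = inputs + gates = 5 + 27 = 32.

32


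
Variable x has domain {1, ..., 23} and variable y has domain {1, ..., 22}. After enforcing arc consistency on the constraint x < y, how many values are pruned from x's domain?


For the constraint x < y, x needs a supporting value in y's domain.
x can be at most 21 (one less than y's maximum).
Valid x values from domain: 21 out of 23.
Pruned = 23 - 21 = 2.

2


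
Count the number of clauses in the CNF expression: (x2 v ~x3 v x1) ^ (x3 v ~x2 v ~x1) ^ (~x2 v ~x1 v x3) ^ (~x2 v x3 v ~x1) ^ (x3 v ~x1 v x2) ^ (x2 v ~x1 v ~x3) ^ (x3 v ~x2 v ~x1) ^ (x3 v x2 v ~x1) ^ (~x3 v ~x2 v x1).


Each group enclosed in parentheses joined by ^ is one clause.
Counting the conjuncts: 9 clauses.

9


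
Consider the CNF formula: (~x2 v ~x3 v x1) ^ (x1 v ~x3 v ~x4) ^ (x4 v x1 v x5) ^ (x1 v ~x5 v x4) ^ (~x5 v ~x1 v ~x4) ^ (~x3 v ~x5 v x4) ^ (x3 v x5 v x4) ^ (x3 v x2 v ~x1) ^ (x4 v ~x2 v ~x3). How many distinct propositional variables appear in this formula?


Identify each distinct variable in the formula.
Variables found: x1, x2, x3, x4, x5.
Total distinct variables = 5.

5


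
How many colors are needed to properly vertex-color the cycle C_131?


An odd cycle cannot be 2-colored: alternating two colors around the cycle returns to the start with a conflict.
Since 131 is odd, three colors are required (and three suffice).
Chromatic number = 3.

3


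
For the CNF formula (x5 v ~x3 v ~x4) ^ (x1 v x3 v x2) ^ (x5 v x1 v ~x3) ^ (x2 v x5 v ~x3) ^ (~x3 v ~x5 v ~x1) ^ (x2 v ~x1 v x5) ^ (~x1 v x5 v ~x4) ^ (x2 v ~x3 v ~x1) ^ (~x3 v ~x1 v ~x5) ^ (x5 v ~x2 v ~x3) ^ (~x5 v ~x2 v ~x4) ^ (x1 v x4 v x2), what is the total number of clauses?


Each group enclosed in parentheses joined by ^ is one clause.
Counting the conjuncts: 12 clauses.

12


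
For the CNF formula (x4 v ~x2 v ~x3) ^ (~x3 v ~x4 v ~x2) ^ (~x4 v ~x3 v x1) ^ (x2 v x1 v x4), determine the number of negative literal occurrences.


Scan each clause for negated literals.
Clause 1: 2 negative; Clause 2: 3 negative; Clause 3: 2 negative; Clause 4: 0 negative.
Total negative literal occurrences = 7.

7


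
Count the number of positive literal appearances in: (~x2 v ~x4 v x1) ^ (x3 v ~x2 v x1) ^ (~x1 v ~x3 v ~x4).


Scan each clause for unnegated literals.
Clause 1: 1 positive; Clause 2: 2 positive; Clause 3: 0 positive.
Total positive literal occurrences = 3.

3


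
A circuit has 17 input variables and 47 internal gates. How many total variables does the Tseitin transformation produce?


The Tseitin transformation introduces one auxiliary variable per gate.
Total variables = inputs + gates = 17 + 47 = 64.

64


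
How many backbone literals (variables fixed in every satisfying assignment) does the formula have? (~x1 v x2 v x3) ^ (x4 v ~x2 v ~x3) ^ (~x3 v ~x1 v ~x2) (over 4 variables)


Find all satisfying assignments: 11 model(s).
Check which variables have the same value in every model.
No variable is fixed across all models.
Backbone size = 0.

0


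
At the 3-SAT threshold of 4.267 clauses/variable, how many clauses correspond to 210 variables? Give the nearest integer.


The 3-SAT phase transition occurs at approximately 4.267 clauses per variable.
m = 4.267 * 210 = 896.07.
Rounded to nearest integer: 896.

896


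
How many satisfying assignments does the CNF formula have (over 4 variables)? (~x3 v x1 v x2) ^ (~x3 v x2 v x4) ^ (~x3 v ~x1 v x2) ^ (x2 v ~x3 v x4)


Enumerate all 16 truth assignments over 4 variables.
Test each against every clause.
Satisfying assignments found: 12.

12


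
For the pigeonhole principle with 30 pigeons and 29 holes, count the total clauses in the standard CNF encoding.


The PHP encoding has two parts:
1) At-least-one-hole clauses: 30 (one per pigeon, each with 29 literals).
2) At-most-one-pigeon-per-hole clauses: 29 holes * C(30,2) = 29 * 435 = 12615.
Total clauses = 30 + 12615 = 12645.

12645


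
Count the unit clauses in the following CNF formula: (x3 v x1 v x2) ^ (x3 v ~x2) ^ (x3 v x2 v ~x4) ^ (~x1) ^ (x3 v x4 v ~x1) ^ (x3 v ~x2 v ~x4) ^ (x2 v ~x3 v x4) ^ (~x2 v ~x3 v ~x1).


A unit clause contains exactly one literal.
Unit clauses found: (~x1).
Count = 1.

1
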